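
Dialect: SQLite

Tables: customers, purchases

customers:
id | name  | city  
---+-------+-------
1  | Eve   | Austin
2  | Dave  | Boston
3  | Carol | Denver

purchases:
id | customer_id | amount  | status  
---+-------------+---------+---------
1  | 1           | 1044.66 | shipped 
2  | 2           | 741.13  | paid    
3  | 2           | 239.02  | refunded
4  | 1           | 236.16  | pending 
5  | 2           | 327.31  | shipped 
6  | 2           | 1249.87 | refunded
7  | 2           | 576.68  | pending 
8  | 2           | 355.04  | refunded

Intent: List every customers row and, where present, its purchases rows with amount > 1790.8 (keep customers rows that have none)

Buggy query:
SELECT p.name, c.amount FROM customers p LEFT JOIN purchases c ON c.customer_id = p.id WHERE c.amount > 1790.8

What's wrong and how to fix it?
Bug: Filtering c.amount in WHERE discards the NULL rows produced by LEFT JOIN, turning it into an inner join

Fix: Move the right-table condition into the ON clause so unmatched parents are kept

Corrected query:
SELECT p.name, c.amount FROM customers p LEFT JOIN purchases c ON c.customer_id = p.id AND c.amount > 1790.8

Result:
name  | amount
------+-------
Eve   | NULL  
Dave  | NULL  
Carol | NULL  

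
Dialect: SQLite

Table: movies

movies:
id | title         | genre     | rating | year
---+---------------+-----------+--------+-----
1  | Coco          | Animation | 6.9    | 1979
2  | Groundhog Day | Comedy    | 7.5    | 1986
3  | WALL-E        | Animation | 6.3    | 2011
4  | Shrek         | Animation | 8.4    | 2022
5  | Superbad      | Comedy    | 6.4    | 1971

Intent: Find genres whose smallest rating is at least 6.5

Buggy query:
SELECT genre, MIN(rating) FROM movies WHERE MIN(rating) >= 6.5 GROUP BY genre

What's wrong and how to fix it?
Bug: Aggregates like MIN are computed per group after WHERE runs

Fix: Use HAVING for the per-group MIN condition

Corrected query:
SELECT genre, MIN(rating) FROM movies GROUP BY genre HAVING MIN(rating) >= 6.5

Result:
(no rows)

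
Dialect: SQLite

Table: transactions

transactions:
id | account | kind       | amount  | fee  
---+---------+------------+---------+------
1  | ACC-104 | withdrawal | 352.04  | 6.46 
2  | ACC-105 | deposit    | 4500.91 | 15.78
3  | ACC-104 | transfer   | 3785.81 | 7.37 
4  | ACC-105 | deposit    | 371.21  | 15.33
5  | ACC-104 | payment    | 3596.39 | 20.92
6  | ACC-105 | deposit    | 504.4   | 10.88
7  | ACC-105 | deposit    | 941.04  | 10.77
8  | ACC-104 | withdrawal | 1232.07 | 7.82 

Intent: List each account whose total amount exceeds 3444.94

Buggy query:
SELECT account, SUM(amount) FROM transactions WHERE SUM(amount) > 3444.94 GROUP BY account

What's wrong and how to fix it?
Bug: SUM(amount) is an aggregate, but WHERE filters rows before aggregation

Fix: Use HAVING (which filters groups after aggregation) instead of WHERE

Corrected query:
SELECT account, SUM(amount) FROM transactions GROUP BY account HAVING SUM(amount) > 3444.94

Result:
account | SUM(amount)
--------+------------
ACC-104 | 8966.31    
ACC-105 | 6317.56    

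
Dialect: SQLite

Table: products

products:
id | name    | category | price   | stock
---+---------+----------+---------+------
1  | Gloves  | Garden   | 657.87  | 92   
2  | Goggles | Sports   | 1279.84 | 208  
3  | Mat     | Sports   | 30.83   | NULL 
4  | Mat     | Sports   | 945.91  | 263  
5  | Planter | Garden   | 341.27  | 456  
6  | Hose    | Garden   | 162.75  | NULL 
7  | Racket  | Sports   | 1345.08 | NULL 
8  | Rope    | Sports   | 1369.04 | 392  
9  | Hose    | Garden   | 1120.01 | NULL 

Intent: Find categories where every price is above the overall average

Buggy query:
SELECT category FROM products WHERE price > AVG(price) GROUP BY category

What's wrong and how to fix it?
Bug: WHERE evaluates per row before aggregation, so AVG() is unavailable

Fix: Compute the overall average in a scalar subquery and compare each group's MIN against it in HAVING

Corrected query:
SELECT category FROM products GROUP BY category HAVING MIN(price) > (SELECT AVG(price) FROM products)

Result:
(no rows)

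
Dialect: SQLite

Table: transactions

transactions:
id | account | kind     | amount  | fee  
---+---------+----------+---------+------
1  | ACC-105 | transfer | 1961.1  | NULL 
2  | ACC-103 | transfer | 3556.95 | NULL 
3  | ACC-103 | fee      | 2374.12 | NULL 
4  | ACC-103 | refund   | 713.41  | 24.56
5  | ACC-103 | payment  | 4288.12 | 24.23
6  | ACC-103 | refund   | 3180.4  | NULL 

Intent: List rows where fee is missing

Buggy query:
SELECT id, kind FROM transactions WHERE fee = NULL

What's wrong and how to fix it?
Bug: '= NULL' is always unknown in SQL three-valued logic, so no rows match

Fix: Use IS NULL to test for NULL

Corrected query:
SELECT id, kind FROM transactions WHERE fee IS NULL

Result:
id | kind    
---+---------
1  | transfer
2  | transfer
3  | fee     
6  | refund  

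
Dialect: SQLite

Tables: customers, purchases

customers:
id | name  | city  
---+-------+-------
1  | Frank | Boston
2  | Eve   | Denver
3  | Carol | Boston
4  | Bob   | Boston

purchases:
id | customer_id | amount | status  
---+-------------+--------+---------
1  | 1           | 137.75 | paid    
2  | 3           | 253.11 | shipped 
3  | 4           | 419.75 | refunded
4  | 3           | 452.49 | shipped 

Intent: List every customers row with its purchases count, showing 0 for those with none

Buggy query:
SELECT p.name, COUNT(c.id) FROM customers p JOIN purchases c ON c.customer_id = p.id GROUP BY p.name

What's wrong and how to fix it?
Bug: An inner join excludes parents with zero children

Fix: Use LEFT JOIN so parents without children still appear (COUNT(c.id) gives 0)

Corrected query:
SELECT p.name, COUNT(c.id) FROM customers p LEFT JOIN purchases c ON c.customer_id = p.id GROUP BY p.name

Result:
name  | COUNT(c.id)
------+------------
Bob   | 1          
Carol | 2          
Eve   | 0          
Frank | 1          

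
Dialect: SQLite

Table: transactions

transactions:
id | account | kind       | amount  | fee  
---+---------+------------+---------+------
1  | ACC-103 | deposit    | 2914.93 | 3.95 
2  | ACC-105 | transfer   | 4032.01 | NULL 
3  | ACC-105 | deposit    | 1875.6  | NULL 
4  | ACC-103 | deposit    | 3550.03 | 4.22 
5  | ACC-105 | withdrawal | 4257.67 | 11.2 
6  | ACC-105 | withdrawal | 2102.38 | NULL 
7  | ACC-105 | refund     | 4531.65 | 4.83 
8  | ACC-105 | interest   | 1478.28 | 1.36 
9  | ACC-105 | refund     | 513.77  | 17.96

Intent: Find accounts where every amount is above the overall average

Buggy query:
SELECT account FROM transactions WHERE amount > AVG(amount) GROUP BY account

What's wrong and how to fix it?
Bug: WHERE evaluates per row before aggregation, so AVG() is unavailable

Fix: Compute the overall average in a scalar subquery and compare each group's MIN against it in HAVING

Corrected query:
SELECT account FROM transactions GROUP BY account HAVING MIN(amount) > (SELECT AVG(amount) FROM transactions)

Result:
account
-------
ACC-103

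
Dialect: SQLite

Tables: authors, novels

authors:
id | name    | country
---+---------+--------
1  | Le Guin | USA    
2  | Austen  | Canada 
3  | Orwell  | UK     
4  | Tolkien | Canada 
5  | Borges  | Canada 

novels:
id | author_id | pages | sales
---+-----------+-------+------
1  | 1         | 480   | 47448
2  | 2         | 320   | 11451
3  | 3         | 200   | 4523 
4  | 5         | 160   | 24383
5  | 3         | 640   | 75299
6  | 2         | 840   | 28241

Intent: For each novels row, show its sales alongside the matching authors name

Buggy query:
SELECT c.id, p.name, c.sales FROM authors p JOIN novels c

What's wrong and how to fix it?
Bug: JOIN with no ON clause produces a cartesian product; every novels row pairs with every authors row

Fix: Add ON c.author_id = p.id to the JOIN

Corrected query:
SELECT c.id, p.name, c.sales FROM authors p JOIN novels c ON c.author_id = p.id

Result:
id | name    | sales
---+---------+------
1  | Le Guin | 47448
2  | Austen  | 11451
3  | Orwell  | 4523 
4  | Borges  | 24383
5  | Orwell  | 75299
6  | Austen  | 28241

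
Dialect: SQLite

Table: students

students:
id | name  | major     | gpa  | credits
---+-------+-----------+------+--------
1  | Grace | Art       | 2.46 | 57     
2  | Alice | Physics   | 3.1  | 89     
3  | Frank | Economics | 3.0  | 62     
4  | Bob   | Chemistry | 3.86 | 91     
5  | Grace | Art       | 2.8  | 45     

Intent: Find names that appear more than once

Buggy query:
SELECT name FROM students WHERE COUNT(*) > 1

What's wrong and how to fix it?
Bug: COUNT(*) is an aggregate and cannot be used in WHERE

Fix: Group first, then use HAVING for the count condition

Corrected query:
SELECT name FROM students GROUP BY name HAVING COUNT(*) > 1

Result:
name 
-----
Grace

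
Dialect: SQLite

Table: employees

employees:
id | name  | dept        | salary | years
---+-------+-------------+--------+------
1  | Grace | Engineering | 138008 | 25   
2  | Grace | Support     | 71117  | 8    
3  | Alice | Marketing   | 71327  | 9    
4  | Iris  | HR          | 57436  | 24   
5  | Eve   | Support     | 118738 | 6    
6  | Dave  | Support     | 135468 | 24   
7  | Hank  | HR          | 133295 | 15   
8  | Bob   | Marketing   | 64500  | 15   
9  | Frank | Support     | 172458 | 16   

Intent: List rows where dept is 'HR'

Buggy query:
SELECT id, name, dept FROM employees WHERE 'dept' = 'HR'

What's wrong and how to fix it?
Bug: Single quotes denote string literals in SQL; the column name is being compared as a constant string

Fix: Remove the quotes around the column name (or use double quotes for an identifier)

Corrected query:
SELECT id, name, dept FROM employees WHERE dept = 'HR'

Result:
id | name | dept
---+------+-----
4  | Iris | HR  
7  | Hank | HR  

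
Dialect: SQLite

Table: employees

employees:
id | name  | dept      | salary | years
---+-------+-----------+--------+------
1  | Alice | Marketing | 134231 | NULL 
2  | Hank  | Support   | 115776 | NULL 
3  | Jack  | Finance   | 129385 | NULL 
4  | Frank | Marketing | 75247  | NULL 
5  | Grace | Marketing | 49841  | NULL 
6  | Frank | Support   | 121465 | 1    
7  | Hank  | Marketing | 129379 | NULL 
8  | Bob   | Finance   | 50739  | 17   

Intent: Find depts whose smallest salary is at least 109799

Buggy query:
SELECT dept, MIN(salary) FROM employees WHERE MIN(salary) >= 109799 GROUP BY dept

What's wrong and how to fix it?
Bug: Aggregates like MIN are computed per group after WHERE runs

Fix: Use HAVING for the per-group MIN condition

Corrected query:
SELECT dept, MIN(salary) FROM employees GROUP BY dept HAVING MIN(salary) >= 109799

Result:
dept    | MIN(salary)
--------+------------
Support | 115776     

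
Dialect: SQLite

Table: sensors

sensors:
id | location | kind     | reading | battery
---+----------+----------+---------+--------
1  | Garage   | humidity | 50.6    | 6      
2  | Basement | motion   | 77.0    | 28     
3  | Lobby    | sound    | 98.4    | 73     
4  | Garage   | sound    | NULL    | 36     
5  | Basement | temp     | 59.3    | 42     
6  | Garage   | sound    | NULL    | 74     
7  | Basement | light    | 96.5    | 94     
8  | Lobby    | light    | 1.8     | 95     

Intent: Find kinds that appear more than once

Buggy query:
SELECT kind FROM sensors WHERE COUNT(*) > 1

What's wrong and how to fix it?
Bug: COUNT(*) is an aggregate and cannot be used in WHERE

Fix: Group first, then use HAVING for the count condition

Corrected query:
SELECT kind FROM sensors GROUP BY kind HAVING COUNT(*) > 1

Result:
kind 
-----
light
sound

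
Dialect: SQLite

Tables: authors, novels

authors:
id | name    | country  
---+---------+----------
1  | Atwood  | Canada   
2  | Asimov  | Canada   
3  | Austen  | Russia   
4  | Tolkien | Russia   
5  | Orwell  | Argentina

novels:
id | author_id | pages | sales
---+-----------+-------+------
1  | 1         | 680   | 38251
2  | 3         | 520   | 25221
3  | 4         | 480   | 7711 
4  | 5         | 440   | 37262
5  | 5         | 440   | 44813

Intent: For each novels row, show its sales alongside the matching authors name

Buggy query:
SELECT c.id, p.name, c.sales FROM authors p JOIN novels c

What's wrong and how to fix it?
Bug: JOIN with no ON clause produces a cartesian product; every novels row pairs with every authors row

Fix: Add ON c.author_id = p.id to the JOIN

Corrected query:
SELECT c.id, p.name, c.sales FROM authors p JOIN novels c ON c.author_id = p.id

Result:
id | name    | sales
---+---------+------
1  | Atwood  | 38251
2  | Austen  | 25221
3  | Tolkien | 7711 
4  | Orwell  | 37262
5  | Orwell  | 44813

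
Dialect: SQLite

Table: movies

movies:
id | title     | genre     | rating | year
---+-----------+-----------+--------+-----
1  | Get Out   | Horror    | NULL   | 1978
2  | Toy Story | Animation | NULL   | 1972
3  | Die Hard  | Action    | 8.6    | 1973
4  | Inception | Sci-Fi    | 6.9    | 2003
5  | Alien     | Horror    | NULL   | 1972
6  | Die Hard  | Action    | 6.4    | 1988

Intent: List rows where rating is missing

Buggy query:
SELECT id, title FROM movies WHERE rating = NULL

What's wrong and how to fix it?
Bug: '= NULL' is always unknown in SQL three-valued logic, so no rows match

Fix: Use IS NULL to test for NULL

Corrected query:
SELECT id, title FROM movies WHERE rating IS NULL

Result:
id | title    
---+----------
1  | Get Out  
2  | Toy Story
5  | Alien    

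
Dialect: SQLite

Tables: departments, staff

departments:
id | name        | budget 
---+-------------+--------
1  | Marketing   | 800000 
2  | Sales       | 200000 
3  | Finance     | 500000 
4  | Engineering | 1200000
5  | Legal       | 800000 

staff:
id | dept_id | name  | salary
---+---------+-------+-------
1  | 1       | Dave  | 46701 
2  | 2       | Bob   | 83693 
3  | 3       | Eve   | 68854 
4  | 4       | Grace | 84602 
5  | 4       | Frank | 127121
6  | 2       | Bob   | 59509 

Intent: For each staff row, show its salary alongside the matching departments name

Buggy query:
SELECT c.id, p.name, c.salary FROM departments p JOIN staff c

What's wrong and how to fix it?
Bug: JOIN with no ON clause produces a cartesian product; every staff row pairs with every departments row

Fix: Add ON c.dept_id = p.id to the JOIN

Corrected query:
SELECT c.id, p.name, c.salary FROM departments p JOIN staff c ON c.dept_id = p.id

Result:
id | name        | salary
---+-------------+-------
1  | Marketing   | 46701 
2  | Sales       | 83693 
3  | Finance     | 68854 
4  | Engineering | 84602 
5  | Engineering | 127121
6  | Sales       | 59509 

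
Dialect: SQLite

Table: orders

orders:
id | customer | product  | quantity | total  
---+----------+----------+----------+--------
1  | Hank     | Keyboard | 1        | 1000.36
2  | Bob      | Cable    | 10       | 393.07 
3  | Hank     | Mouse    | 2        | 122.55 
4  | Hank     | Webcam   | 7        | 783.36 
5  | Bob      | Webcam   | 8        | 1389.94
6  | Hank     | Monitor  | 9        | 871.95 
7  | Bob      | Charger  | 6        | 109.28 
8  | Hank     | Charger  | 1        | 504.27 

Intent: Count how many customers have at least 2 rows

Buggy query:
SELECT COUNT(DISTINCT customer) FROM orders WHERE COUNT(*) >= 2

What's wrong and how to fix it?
Bug: WHERE filters individual rows, not groups, so a group-level COUNT is invalid there

Fix: Use a subquery that GROUPs and filters with HAVING, then count its rows

Corrected query:
SELECT COUNT(*) FROM (SELECT customer FROM orders GROUP BY customer HAVING COUNT(*) >= 2)

Result:
COUNT(*)
--------
2       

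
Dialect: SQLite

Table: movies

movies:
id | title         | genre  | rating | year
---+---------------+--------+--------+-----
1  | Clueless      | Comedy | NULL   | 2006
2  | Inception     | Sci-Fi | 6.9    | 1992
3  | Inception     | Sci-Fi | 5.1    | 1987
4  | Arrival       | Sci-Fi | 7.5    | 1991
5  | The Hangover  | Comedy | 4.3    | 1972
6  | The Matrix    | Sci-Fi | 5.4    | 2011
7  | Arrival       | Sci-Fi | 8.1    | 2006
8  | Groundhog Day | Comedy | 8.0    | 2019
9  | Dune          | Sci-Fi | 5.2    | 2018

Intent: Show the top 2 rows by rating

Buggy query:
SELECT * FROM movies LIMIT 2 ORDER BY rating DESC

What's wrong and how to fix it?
Bug: ORDER BY cannot follow LIMIT; LIMIT is the final clause

Fix: Sort with ORDER BY, then apply LIMIT

Corrected query:
SELECT * FROM movies ORDER BY rating DESC LIMIT 2

Result:
id | title         | genre  | rating | year
---+---------------+--------+--------+-----
7  | Arrival       | Sci-Fi | 8.1    | 2006
8  | Groundhog Day | Comedy | 8      | 2019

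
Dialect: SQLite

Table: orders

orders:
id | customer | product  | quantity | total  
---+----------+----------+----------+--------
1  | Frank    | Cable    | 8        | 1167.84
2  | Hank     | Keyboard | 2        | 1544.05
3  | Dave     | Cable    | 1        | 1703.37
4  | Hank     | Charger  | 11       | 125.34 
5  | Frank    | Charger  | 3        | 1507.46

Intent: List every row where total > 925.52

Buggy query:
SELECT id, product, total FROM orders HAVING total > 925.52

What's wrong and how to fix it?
Bug: HAVING filters the output of aggregation, but this query has no GROUP BY and no aggregate functions, so SQLite rejects it (HAVING clause on a non-aggregate query); the condition here is per row

Fix: Use WHERE for row-level filtering

Corrected query:
SELECT id, product, total FROM orders WHERE total > 925.52

Result:
id | product  | total  
---+----------+--------
1  | Cable    | 1167.84
2  | Keyboard | 1544.05
3  | Cable    | 1703.37
5  | Charger  | 1507.46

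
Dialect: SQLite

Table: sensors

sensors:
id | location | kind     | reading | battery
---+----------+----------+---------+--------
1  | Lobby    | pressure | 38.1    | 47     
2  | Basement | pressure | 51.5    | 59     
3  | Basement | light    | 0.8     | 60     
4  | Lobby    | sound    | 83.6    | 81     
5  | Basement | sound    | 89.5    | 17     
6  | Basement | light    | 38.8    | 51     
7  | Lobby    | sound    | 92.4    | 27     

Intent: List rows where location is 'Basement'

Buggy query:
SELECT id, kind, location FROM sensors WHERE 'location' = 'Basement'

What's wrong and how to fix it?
Bug: 'location' in single quotes is a string literal, not the column; the comparison is literal-vs-literal and never true

Fix: Remove the quotes around the column name (or use double quotes for an identifier)

Corrected query:
SELECT id, kind, location FROM sensors WHERE location = 'Basement'

Result:
id | kind     | location
---+----------+---------
2  | pressure | Basement
3  | light    | Basement
5  | sound    | Basement
6  | light    | Basement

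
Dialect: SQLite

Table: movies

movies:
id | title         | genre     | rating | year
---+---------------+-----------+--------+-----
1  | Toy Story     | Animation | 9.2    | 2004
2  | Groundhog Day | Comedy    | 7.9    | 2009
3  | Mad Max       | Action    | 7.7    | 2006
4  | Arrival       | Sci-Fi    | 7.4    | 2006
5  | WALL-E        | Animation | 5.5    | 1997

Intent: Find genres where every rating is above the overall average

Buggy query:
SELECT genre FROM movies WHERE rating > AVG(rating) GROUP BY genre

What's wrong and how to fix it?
Bug: AVG() is an aggregate; it can't sit directly in WHERE

Fix: Use a subquery for AVG and a HAVING MIN(...) filter so the condition holds for every row in the group

Corrected query:
SELECT genre FROM movies GROUP BY genre HAVING MIN(rating) > (SELECT AVG(rating) FROM movies)

Result:
genre 
------
Action
Comedy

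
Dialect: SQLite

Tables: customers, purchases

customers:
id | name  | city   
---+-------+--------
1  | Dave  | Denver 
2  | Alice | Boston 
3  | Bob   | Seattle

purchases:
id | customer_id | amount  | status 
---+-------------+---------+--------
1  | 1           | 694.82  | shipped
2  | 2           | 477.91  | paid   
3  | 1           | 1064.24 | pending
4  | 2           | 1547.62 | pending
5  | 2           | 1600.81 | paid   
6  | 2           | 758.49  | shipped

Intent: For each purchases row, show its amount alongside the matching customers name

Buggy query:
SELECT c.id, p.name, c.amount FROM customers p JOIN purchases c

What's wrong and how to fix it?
Bug: Missing join condition: each purchases row is matched to all customers rows instead of just its own

Fix: Specify the join condition linking the foreign key to the parent id

Corrected query:
SELECT c.id, p.name, c.amount FROM customers p JOIN purchases c ON c.customer_id = p.id

Result:
id | name  | amount 
---+-------+--------
1  | Dave  | 694.82 
2  | Alice | 477.91 
3  | Dave  | 1064.24
4  | Alice | 1547.62
5  | Alice | 1600.81
6  | Alice | 758.49 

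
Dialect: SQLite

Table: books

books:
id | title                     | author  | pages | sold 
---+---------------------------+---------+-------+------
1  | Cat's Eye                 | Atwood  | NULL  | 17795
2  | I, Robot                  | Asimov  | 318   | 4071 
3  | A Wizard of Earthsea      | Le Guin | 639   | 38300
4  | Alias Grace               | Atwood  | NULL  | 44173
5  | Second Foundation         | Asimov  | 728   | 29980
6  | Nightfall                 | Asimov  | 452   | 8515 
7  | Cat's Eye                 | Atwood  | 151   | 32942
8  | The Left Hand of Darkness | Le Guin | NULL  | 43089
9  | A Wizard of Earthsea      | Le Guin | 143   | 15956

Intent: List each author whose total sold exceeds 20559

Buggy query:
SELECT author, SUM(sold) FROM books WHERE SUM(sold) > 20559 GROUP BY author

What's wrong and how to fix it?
Bug: WHERE runs before GROUP BY, so aggregates aren't available there

Fix: Move the aggregate condition to a HAVING clause

Corrected query:
SELECT author, SUM(sold) FROM books GROUP BY author HAVING SUM(sold) > 20559

Result:
author  | SUM(sold)
--------+----------
Asimov  | 42566    
Atwood  | 94910    
Le Guin | 97345    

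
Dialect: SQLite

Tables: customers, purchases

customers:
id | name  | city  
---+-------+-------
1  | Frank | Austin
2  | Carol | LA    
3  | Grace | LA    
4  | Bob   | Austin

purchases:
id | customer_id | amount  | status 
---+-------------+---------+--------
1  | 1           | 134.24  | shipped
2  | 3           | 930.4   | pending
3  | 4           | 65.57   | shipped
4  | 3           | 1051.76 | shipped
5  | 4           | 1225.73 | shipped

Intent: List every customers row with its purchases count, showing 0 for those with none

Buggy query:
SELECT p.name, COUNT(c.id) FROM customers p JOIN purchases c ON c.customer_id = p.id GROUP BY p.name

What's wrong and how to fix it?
Bug: INNER JOIN drops customers rows that have no matching purchases rows

Fix: Use LEFT JOIN so parents without children still appear (COUNT(c.id) gives 0)

Corrected query:
SELECT p.name, COUNT(c.id) FROM customers p LEFT JOIN purchases c ON c.customer_id = p.id GROUP BY p.name

Result:
name  | COUNT(c.id)
------+------------
Bob   | 2          
Carol | 0          
Frank | 1          
Grace | 2          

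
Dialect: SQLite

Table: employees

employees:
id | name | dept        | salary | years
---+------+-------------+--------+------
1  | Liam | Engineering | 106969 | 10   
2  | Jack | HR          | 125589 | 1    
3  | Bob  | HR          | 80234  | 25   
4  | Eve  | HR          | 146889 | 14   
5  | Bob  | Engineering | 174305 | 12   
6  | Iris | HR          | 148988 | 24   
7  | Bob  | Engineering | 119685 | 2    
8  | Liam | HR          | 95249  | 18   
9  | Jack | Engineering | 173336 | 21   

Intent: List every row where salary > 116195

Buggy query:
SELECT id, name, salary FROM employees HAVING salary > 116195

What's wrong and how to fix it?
Bug: This is a non-aggregate query (no GROUP BY, no aggregates), so in SQLite the HAVING clause is invalid here; a row-level condition belongs in WHERE

Fix: Replace HAVING with WHERE since the condition applies to individual rows

Corrected query:
SELECT id, name, salary FROM employees WHERE salary > 116195

Result:
id | name | salary
---+------+-------
2  | Jack | 125589
4  | Eve  | 146889
5  | Bob  | 174305
6  | Iris | 148988
7  | Bob  | 119685
9  | Jack | 173336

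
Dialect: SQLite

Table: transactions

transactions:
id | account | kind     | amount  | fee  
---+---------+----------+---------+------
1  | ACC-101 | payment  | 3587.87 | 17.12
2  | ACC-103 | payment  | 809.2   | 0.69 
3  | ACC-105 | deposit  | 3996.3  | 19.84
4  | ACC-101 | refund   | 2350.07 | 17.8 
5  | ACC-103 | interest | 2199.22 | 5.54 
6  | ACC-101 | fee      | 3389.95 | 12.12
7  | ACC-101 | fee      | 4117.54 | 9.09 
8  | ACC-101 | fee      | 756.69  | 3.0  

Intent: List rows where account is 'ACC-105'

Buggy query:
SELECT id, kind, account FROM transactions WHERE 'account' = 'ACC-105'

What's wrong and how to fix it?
Bug: Single quotes denote string literals in SQL; the column name is being compared as a constant string

Fix: Reference the column as account without single quotes

Corrected query:
SELECT id, kind, account FROM transactions WHERE account = 'ACC-105'

Result:
id | kind    | account
---+---------+--------
3  | deposit | ACC-105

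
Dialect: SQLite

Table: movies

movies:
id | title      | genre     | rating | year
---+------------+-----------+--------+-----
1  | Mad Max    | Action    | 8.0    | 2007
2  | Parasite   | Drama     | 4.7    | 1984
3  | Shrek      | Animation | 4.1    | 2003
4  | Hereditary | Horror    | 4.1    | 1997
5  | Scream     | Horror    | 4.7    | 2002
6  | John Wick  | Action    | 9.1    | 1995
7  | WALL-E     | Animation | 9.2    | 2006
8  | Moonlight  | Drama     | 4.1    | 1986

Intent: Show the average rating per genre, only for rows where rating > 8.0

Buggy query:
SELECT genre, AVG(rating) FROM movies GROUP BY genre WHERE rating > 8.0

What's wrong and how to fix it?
Bug: WHERE cannot follow GROUP BY

Fix: Move the WHERE clause before GROUP BY

Corrected query:
SELECT genre, AVG(rating) FROM movies WHERE rating > 8.0 GROUP BY genre

Result:
genre     | AVG(rating)
----------+------------
Action    | 9.1        
Animation | 9.2        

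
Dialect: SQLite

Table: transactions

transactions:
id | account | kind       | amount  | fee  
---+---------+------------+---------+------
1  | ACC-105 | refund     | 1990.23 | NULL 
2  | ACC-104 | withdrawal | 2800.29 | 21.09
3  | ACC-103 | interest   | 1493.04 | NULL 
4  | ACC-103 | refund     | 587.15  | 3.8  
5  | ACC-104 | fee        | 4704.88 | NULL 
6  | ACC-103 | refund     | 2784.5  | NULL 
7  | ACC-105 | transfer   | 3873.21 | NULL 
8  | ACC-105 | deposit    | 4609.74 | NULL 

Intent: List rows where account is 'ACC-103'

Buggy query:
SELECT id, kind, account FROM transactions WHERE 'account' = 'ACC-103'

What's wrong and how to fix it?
Bug: Single quotes denote string literals in SQL; the column name is being compared as a constant string

Fix: Reference the column as account without single quotes

Corrected query:
SELECT id, kind, account FROM transactions WHERE account = 'ACC-103'

Result:
id | kind     | account
---+----------+--------
3  | interest | ACC-103
4  | refund   | ACC-103
6  | refund   | ACC-103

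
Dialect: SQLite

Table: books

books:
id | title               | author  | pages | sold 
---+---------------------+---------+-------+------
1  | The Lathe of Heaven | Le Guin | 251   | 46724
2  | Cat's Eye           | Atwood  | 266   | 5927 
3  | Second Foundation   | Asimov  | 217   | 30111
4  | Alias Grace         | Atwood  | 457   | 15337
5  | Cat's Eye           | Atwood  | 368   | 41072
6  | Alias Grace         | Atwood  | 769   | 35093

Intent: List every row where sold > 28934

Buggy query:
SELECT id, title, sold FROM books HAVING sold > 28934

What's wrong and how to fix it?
Bug: This is a non-aggregate query (no GROUP BY, no aggregates), so in SQLite the HAVING clause is invalid here; a row-level condition belongs in WHERE

Fix: Use WHERE for row-level filtering

Corrected query:
SELECT id, title, sold FROM books WHERE sold > 28934

Result:
id | title               | sold 
---+---------------------+------
1  | The Lathe of Heaven | 46724
3  | Second Foundation   | 30111
5  | Cat's Eye           | 41072
6  | Alias Grace         | 35093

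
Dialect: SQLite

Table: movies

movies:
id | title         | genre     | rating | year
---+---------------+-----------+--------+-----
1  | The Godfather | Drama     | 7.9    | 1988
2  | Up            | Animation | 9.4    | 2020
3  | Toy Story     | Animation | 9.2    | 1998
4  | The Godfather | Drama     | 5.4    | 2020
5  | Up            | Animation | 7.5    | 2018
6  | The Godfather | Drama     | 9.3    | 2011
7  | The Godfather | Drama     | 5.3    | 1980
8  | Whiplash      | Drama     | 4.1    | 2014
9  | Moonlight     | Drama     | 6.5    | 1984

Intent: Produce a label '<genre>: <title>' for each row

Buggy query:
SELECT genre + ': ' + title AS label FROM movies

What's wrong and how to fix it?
Bug: '+' is numeric addition; on text columns SQLite converts them to 0 instead of concatenating

Fix: Use the || operator for string concatenation

Corrected query:
SELECT genre || ': ' || title AS label FROM movies

Result:
label               
--------------------
Drama: The Godfather
Animation: Up       
Animation: Toy Story
Drama: The Godfather
Animation: Up       
Drama: The Godfather
Drama: The Godfather
Drama: Whiplash     
Drama: Moonlight    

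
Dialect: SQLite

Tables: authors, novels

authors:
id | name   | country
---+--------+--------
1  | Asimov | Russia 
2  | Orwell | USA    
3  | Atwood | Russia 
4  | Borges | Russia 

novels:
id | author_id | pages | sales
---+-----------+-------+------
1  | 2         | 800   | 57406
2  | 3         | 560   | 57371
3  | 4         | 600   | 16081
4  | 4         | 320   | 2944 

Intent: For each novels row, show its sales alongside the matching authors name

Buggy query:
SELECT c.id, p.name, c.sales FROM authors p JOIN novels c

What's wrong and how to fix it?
Bug: JOIN with no ON clause produces a cartesian product; every novels row pairs with every authors row

Fix: Specify the join condition linking the foreign key to the parent id

Corrected query:
SELECT c.id, p.name, c.sales FROM authors p JOIN novels c ON c.author_id = p.id

Result:
id | name   | sales
---+--------+------
1  | Orwell | 57406
2  | Atwood | 57371
3  | Borges | 16081
4  | Borges | 2944 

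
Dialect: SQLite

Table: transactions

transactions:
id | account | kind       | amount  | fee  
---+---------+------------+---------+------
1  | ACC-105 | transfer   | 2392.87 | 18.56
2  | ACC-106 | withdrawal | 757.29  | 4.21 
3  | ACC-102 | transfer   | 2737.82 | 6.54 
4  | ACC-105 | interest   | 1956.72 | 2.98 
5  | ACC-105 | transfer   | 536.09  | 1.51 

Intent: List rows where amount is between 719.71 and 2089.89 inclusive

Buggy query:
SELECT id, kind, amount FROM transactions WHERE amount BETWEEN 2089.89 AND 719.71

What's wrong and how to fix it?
Bug: BETWEEN expects the lower bound first; with 2089.89 AND 719.71 the range is empty

Fix: Swap the bounds so the smaller value comes first

Corrected query:
SELECT id, kind, amount FROM transactions WHERE amount BETWEEN 719.71 AND 2089.89

Result:
id | kind       | amount 
---+------------+--------
2  | withdrawal | 757.29 
4  | interest   | 1956.72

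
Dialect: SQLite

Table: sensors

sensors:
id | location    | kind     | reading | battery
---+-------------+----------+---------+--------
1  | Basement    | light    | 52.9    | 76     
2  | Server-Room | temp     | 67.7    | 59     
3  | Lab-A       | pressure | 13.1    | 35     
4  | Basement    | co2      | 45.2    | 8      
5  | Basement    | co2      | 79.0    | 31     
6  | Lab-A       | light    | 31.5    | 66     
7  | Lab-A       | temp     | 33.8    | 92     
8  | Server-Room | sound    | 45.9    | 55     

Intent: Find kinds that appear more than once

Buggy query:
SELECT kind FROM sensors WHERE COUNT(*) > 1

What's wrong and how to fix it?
Bug: WHERE can't reference COUNT(*); aggregates are computed after WHERE

Fix: GROUP BY kind, then filter groups with HAVING COUNT(*) > 1

Corrected query:
SELECT kind FROM sensors GROUP BY kind HAVING COUNT(*) > 1

Result:
kind 
-----
co2  
light
temp 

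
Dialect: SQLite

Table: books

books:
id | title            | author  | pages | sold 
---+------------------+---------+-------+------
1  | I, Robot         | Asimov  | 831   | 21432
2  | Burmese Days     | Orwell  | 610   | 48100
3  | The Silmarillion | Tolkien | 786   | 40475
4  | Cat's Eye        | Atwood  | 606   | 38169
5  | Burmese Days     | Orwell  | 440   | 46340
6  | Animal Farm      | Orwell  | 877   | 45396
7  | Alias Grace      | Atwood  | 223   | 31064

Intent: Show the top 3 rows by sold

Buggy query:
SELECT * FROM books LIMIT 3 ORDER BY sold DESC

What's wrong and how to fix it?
Bug: LIMIT must come after ORDER BY

Fix: Sort with ORDER BY, then apply LIMIT

Corrected query:
SELECT * FROM books ORDER BY sold DESC LIMIT 3

Result:
id | title        | author | pages | sold 
---+--------------+--------+-------+------
2  | Burmese Days | Orwell | 610   | 48100
5  | Burmese Days | Orwell | 440   | 46340
6  | Animal Farm  | Orwell | 877   | 45396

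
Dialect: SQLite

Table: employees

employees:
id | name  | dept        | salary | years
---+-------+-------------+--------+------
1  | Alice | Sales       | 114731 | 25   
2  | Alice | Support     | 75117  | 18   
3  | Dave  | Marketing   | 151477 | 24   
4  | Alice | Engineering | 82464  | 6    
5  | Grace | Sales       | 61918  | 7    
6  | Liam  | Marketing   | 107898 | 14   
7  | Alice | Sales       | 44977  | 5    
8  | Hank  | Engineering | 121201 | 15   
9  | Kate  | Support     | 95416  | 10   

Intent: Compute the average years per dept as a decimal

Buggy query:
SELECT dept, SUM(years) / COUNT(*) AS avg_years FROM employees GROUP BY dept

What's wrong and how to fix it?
Bug: Both operands are integers, so '/' performs integer division and truncates

Fix: Multiply by 1.0 (or CAST to REAL) to force floating-point division

Corrected query:
SELECT dept, SUM(years) * 1.0 / COUNT(*) AS avg_years FROM employees GROUP BY dept

Result:
dept        | avg_years
------------+----------
Engineering | 10.5     
Marketing   | 19       
Sales       | 12.333333
Support     | 14       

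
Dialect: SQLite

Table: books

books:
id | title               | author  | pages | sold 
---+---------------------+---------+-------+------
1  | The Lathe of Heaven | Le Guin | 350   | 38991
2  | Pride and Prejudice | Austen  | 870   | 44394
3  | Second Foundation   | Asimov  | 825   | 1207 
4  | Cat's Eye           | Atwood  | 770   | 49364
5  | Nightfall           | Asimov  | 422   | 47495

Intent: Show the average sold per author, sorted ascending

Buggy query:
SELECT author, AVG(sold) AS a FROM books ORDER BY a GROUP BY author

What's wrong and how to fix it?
Bug: GROUP BY must precede ORDER BY

Fix: Move ORDER BY to the end, after GROUP BY

Corrected query:
SELECT author, AVG(sold) AS a FROM books GROUP BY author ORDER BY a

Result:
author  | a    
--------+------
Asimov  | 24351
Le Guin | 38991
Austen  | 44394
Atwood  | 49364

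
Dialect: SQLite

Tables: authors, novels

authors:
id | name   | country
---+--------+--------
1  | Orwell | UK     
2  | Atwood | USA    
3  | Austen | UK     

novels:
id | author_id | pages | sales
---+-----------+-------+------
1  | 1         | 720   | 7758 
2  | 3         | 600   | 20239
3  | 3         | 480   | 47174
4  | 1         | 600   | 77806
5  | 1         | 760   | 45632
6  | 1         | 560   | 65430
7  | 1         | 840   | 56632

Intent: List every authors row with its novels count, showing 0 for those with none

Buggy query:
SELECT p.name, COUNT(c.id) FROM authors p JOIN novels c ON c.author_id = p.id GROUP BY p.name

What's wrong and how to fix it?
Bug: An inner join excludes parents with zero children

Fix: Use LEFT JOIN so parents without children still appear (COUNT(c.id) gives 0)

Corrected query:
SELECT p.name, COUNT(c.id) FROM authors p LEFT JOIN novels c ON c.author_id = p.id GROUP BY p.name

Result:
name   | COUNT(c.id)
-------+------------
Atwood | 0          
Austen | 2          
Orwell | 5          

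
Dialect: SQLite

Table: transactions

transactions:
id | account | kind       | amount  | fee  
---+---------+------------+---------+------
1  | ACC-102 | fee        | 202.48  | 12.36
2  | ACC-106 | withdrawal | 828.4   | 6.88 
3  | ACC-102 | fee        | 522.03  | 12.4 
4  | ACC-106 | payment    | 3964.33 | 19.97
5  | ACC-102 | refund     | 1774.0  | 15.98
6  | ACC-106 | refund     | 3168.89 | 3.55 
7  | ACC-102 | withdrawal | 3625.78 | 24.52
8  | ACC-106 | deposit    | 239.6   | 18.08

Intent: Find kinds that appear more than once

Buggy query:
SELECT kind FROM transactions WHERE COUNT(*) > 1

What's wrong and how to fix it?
Bug: WHERE can't reference COUNT(*); aggregates are computed after WHERE

Fix: Group first, then use HAVING for the count condition

Corrected query:
SELECT kind FROM transactions GROUP BY kind HAVING COUNT(*) > 1

Result:
kind      
----------
fee       
refund    
withdrawal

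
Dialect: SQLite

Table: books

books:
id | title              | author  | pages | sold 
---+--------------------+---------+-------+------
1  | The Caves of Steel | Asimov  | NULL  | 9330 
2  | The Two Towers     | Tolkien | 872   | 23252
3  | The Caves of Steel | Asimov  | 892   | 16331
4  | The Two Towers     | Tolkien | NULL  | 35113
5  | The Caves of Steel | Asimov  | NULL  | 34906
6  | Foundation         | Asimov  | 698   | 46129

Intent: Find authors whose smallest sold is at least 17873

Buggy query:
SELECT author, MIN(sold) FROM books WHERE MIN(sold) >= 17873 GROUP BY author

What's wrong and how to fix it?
Bug: Aggregates like MIN are computed per group after WHERE runs

Fix: Use HAVING for the per-group MIN condition

Corrected query:
SELECT author, MIN(sold) FROM books GROUP BY author HAVING MIN(sold) >= 17873

Result:
author  | MIN(sold)
--------+----------
Tolkien | 23252    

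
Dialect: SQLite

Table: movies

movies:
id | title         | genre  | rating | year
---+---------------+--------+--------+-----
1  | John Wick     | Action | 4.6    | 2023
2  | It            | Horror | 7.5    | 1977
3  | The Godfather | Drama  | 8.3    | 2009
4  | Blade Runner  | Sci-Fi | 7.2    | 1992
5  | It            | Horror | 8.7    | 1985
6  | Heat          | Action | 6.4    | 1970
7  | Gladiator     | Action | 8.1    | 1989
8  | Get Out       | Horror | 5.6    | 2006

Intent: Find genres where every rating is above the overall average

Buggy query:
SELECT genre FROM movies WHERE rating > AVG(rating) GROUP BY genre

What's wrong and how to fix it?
Bug: AVG() is an aggregate; it can't sit directly in WHERE

Fix: Compute the overall average in a scalar subquery and compare each group's MIN against it in HAVING

Corrected query:
SELECT genre FROM movies GROUP BY genre HAVING MIN(rating) > (SELECT AVG(rating) FROM movies)

Result:
genre 
------
Drama 
Sci-Fi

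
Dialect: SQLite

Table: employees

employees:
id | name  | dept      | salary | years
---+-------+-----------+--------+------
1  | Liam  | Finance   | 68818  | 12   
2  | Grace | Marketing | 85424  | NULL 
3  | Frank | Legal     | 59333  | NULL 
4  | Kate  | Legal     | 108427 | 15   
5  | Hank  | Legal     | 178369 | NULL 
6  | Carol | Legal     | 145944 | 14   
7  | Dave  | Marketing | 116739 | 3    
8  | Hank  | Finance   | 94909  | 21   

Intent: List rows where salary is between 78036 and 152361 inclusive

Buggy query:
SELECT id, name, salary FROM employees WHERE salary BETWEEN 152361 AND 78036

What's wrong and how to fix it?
Bug: The bounds are reversed; BETWEEN a AND b requires a <= b to match anything

Fix: Write BETWEEN 78036 AND 152361

Corrected query:
SELECT id, name, salary FROM employees WHERE salary BETWEEN 78036 AND 152361

Result:
id | name  | salary
---+-------+-------
2  | Grace | 85424 
4  | Kate  | 108427
6  | Carol | 145944
7  | Dave  | 116739
8  | Hank  | 94909 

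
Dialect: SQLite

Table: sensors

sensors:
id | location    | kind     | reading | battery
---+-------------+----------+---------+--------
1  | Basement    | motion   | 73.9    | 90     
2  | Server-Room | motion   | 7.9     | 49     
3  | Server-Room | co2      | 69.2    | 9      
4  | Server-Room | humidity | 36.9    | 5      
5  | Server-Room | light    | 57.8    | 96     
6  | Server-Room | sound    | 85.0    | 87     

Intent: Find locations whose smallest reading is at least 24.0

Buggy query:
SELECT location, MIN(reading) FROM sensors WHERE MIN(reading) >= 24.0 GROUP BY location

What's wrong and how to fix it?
Bug: MIN() in WHERE is a misuse of aggregate

Fix: Replace WHERE with HAVING after the GROUP BY

Corrected query:
SELECT location, MIN(reading) FROM sensors GROUP BY location HAVING MIN(reading) >= 24.0

Result:
location | MIN(reading)
---------+-------------
Basement | 73.9        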